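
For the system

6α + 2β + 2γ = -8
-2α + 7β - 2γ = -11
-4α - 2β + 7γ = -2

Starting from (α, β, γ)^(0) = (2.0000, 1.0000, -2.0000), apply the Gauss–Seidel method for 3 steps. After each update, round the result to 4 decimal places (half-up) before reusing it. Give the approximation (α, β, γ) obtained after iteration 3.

Iteration 1:
  α = (-8 - (2)·1.0000 - (2)·-2.0000) / (6) = -1.0000
  β = (-11 - (-2)·-1.0000 - (-2)·-2.0000) / (7) = -2.4286
  γ = (-2 - (-4)·-1.0000 - (-2)·-2.4286) / (7) = -1.5510
Iteration 2:
  α = (-8 - (2)·-2.4286 - (2)·-1.5510) / (6) = -0.0068
  β = (-11 - (-2)·-0.0068 - (-2)·-1.5510) / (7) = -2.0165
  γ = (-2 - (-4)·-0.0068 - (-2)·-2.0165) / (7) = -0.8657
Iteration 3:
  α = (-8 - (2)·-2.0165 - (2)·-0.8657) / (6) = -0.3726
  β = (-11 - (-2)·-0.3726 - (-2)·-0.8657) / (7) = -1.9252
  γ = (-2 - (-4)·-0.3726 - (-2)·-1.9252) / (7) = -1.0487

(-0.3726, -1.9252, -1.0487)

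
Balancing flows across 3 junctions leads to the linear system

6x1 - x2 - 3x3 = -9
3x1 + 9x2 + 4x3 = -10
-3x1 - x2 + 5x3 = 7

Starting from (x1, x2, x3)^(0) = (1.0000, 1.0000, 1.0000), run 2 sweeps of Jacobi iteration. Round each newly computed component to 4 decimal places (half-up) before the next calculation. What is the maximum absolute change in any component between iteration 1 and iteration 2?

1.6778

Iteration 1:
  x1 = (-9 - (-1)·1.0000 - (-3)·1.0000) / (6) = -0.8333
  x2 = (-10 - (3)·1.0000 - (4)·1.0000) / (9) = -1.8889
  x3 = (7 - (-3)·1.0000 - (-1)·1.0000) / (5) = 2.2000
Iteration 2:
  x1 = (-9 - (-1)·-1.8889 - (-3)·2.2000) / (6) = -0.7148
  x2 = (-10 - (3)·-0.8333 - (4)·2.2000) / (9) = -1.8111
  x3 = (7 - (-3)·-0.8333 - (-1)·-1.8889) / (5) = 0.5222
Change: (0.1185, 0.0778, -1.6778) → max |·| = 1.6778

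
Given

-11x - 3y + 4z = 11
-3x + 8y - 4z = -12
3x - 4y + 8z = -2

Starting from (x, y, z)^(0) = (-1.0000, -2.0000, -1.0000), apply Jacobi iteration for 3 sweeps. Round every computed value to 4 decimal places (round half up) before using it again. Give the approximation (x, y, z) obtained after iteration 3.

(-0.7991, -2.3168, -1.1207)

Iteration 1:
  x = (11 - (-3)·-2.0000 - (4)·-1.0000) / (-11) = -0.8182
  y = (-12 - (-3)·-1.0000 - (-4)·-1.0000) / (8) = -2.3750
  z = (-2 - (3)·-1.0000 - (-4)·-2.0000) / (8) = -0.8750
Iteration 2:
  x = (11 - (-3)·-2.3750 - (4)·-0.8750) / (-11) = -0.6705
  y = (-12 - (-3)·-0.8182 - (-4)·-0.8750) / (8) = -2.2443
  z = (-2 - (3)·-0.8182 - (-4)·-2.3750) / (8) = -1.1307
Iteration 3:
  x = (11 - (-3)·-2.2443 - (4)·-1.1307) / (-11) = -0.7991
  y = (-12 - (-3)·-0.6705 - (-4)·-1.1307) / (8) = -2.3168
  z = (-2 - (3)·-0.6705 - (-4)·-2.2443) / (8) = -1.1207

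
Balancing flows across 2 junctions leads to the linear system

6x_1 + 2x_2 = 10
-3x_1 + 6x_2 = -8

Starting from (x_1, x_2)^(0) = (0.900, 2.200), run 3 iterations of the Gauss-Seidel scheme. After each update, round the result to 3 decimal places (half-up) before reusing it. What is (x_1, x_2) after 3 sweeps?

Iteration 1:
  x_1 = (10 - (2)·2.200) / (6) = 0.933
  x_2 = (-8 - (-3)·0.933) / (6) = -0.867
Iteration 2:
  x_1 = (10 - (2)·-0.867) / (6) = 1.956
  x_2 = (-8 - (-3)·1.956) / (6) = -0.355
Iteration 3:
  x_1 = (10 - (2)·-0.355) / (6) = 1.785
  x_2 = (-8 - (-3)·1.785) / (6) = -0.441

(1.785, -0.441)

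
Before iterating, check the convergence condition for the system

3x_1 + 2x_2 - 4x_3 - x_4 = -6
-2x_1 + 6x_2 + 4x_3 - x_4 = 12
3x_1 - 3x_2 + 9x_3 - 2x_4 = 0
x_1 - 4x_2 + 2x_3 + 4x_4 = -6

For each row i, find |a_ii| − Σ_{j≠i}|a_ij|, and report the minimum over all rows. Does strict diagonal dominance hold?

row 1: |3| − (2+4+1) = -4
row 2: |6| − (2+4+1) = -1
row 3: |9| − (3+3+2) = 1
row 4: |4| − (1+4+2) = -3
minimum over rows = -4 → not strictly diagonally dominant

-4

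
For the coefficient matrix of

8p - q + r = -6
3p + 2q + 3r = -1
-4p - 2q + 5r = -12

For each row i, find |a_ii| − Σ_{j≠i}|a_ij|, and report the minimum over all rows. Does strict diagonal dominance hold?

row 1: |8| − (1+1) = 6
row 2: |2| − (3+3) = -4
row 3: |5| − (4+2) = -1
minimum over rows = -4 → not strictly diagonally dominant

-4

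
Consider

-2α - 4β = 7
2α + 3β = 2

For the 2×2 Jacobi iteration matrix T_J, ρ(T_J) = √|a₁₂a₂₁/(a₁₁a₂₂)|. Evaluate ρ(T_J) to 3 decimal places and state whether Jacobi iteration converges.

a₁₂a₂₁/(a₁₁a₂₂) = (-4)·(2) / ((-2)·(3)) = 1.333333
ρ = √|1.333333| = √1.333333 = 1.155
ρ > 1, so Jacobi diverges

1.155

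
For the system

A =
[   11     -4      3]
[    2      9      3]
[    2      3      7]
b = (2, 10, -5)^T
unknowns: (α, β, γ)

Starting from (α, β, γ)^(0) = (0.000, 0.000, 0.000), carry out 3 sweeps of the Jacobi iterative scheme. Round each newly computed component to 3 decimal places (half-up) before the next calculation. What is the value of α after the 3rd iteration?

0.997

Iteration 1:
  α = (2 - (-4)·0.000 - (3)·0.000) / (11) = 0.182
  β = (10 - (2)·0.000 - (3)·0.000) / (9) = 1.111
  γ = (-5 - (2)·0.000 - (3)·0.000) / (7) = -0.714
Iteration 2:
  α = (2 - (-4)·1.111 - (3)·-0.714) / (11) = 0.781
  β = (10 - (2)·0.182 - (3)·-0.714) / (9) = 1.309
  γ = (-5 - (2)·0.182 - (3)·1.111) / (7) = -1.242
Iteration 3:
  α = (2 - (-4)·1.309 - (3)·-1.242) / (11) = 0.997
  β = (10 - (2)·0.781 - (3)·-1.242) / (9) = 1.352
  γ = (-5 - (2)·0.781 - (3)·1.309) / (7) = -1.498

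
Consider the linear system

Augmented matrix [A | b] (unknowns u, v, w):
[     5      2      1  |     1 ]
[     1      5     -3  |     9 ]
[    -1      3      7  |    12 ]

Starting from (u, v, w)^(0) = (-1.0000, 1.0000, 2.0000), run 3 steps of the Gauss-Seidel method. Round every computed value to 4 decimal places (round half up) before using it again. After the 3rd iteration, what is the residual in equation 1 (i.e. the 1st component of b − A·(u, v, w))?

Iteration 1:
  u = (1 - (2)·1.0000 - (1)·2.0000) / (5) = -0.6000
  v = (9 - (1)·-0.6000 - (-3)·2.0000) / (5) = 3.1200
  w = (12 - (-1)·-0.6000 - (3)·3.1200) / (7) = 0.2914
Iteration 2:
  u = (1 - (2)·3.1200 - (1)·0.2914) / (5) = -1.1063
  v = (9 - (1)·-1.1063 - (-3)·0.2914) / (5) = 2.1961
  w = (12 - (-1)·-1.1063 - (3)·2.1961) / (7) = 0.6151
Iteration 3:
  u = (1 - (2)·2.1961 - (1)·0.6151) / (5) = -0.8015
  v = (9 - (1)·-0.8015 - (-3)·0.6151) / (5) = 2.3294
  w = (12 - (-1)·-0.8015 - (3)·2.3294) / (7) = 0.6015
Residual b − A·x = (-0.2528, -0.0410, -0.0002)

-0.2528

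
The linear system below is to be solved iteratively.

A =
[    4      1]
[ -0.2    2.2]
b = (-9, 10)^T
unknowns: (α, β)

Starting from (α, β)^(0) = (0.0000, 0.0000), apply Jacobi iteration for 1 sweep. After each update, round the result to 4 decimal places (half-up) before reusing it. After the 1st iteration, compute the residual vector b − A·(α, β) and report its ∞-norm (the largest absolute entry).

Iteration 1:
  α = (-9 - (1)·0.0000) / (4) = -2.2500
  β = (10 - (-0.2)·0.0000) / (2.2) = 4.5455
Residual b − A·x = (-4.5455, -0.4501); ∞-norm = 4.5455

4.5455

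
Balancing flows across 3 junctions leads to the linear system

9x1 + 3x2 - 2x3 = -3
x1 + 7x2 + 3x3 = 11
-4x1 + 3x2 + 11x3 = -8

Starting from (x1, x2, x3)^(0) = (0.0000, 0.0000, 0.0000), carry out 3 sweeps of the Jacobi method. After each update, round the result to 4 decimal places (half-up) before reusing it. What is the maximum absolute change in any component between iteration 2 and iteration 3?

0.3473

Iteration 1:
  x1 = (-3 - (3)·0.0000 - (-2)·0.0000) / (9) = -0.3333
  x2 = (11 - (1)·0.0000 - (3)·0.0000) / (7) = 1.5714
  x3 = (-8 - (-4)·0.0000 - (3)·0.0000) / (11) = -0.7273
Iteration 2:
  x1 = (-3 - (3)·1.5714 - (-2)·-0.7273) / (9) = -1.0188
  x2 = (11 - (1)·-0.3333 - (3)·-0.7273) / (7) = 1.9307
  x3 = (-8 - (-4)·-0.3333 - (3)·1.5714) / (11) = -1.2770
Iteration 3:
  x1 = (-3 - (3)·1.9307 - (-2)·-1.2770) / (9) = -1.2607
  x2 = (11 - (1)·-1.0188 - (3)·-1.2770) / (7) = 2.2643
  x3 = (-8 - (-4)·-1.0188 - (3)·1.9307) / (11) = -1.6243
Change: (-0.2419, 0.3336, -0.3473) → max |·| = 0.3473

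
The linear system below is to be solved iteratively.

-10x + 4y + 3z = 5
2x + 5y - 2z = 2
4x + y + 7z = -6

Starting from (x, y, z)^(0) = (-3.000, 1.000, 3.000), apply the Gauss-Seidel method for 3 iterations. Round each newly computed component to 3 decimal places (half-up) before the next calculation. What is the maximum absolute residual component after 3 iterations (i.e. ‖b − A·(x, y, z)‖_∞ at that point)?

Iteration 1:
  x = (5 - (4)·1.000 - (3)·3.000) / (-10) = 0.800
  y = (2 - (2)·0.800 - (-2)·3.000) / (5) = 1.280
  z = (-6 - (4)·0.800 - (1)·1.280) / (7) = -1.497
Iteration 2:
  x = (5 - (4)·1.280 - (3)·-1.497) / (-10) = -0.437
  y = (2 - (2)·-0.437 - (-2)·-1.497) / (5) = -0.024
  z = (-6 - (4)·-0.437 - (1)·-0.024) / (7) = -0.604
Iteration 3:
  x = (5 - (4)·-0.024 - (3)·-0.604) / (-10) = -0.691
  y = (2 - (2)·-0.691 - (-2)·-0.604) / (5) = 0.435
  z = (-6 - (4)·-0.691 - (1)·0.435) / (7) = -0.524
Residual b − A·x = (-2.078, 0.159, -0.003); ∞-norm = 2.078

2.078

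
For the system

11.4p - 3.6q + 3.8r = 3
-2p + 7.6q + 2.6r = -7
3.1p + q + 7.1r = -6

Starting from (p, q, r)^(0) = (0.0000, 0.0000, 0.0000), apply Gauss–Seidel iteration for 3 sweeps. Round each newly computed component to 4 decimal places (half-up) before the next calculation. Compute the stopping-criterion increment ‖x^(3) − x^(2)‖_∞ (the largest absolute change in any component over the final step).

Iteration 1:
  p = (3 - (-3.6)·0.0000 - (3.8)·0.0000) / (11.4) = 0.2632
  q = (-7 - (-2)·0.2632 - (2.6)·0.0000) / (7.6) = -0.8518
  r = (-6 - (3.1)·0.2632 - (1)·-0.8518) / (7.1) = -0.8400
Iteration 2:
  p = (3 - (-3.6)·-0.8518 - (3.8)·-0.8400) / (11.4) = 0.2742
  q = (-7 - (-2)·0.2742 - (2.6)·-0.8400) / (7.6) = -0.5615
  r = (-6 - (3.1)·0.2742 - (1)·-0.5615) / (7.1) = -0.8857
Iteration 3:
  p = (3 - (-3.6)·-0.5615 - (3.8)·-0.8857) / (11.4) = 0.3811
  q = (-7 - (-2)·0.3811 - (2.6)·-0.8857) / (7.6) = -0.5178
  r = (-6 - (3.1)·0.3811 - (1)·-0.5178) / (7.1) = -0.9385
Change: (0.1069, 0.0437, -0.0528) → max |·| = 0.1069

0.1069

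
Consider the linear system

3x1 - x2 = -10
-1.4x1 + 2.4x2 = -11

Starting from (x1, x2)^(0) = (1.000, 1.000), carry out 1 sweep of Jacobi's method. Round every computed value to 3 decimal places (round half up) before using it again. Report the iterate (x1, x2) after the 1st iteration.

Iteration 1:
  x1 = (-10 - (-1)·1.000) / (3) = -3.000
  x2 = (-11 - (-1.4)·1.000) / (2.4) = -4.000

(-3.000, -4.000)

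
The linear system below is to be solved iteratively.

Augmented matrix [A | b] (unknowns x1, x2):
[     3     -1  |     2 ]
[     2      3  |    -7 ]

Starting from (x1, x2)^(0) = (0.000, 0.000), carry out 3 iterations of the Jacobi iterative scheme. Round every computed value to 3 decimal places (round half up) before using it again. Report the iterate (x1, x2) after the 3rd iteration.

Iteration 1:
  x1 = (2 - (-1)·0.000) / (3) = 0.667
  x2 = (-7 - (2)·0.000) / (3) = -2.333
Iteration 2:
  x1 = (2 - (-1)·-2.333) / (3) = -0.111
  x2 = (-7 - (2)·0.667) / (3) = -2.778
Iteration 3:
  x1 = (2 - (-1)·-2.778) / (3) = -0.259
  x2 = (-7 - (2)·-0.111) / (3) = -2.259

(-0.259, -2.259)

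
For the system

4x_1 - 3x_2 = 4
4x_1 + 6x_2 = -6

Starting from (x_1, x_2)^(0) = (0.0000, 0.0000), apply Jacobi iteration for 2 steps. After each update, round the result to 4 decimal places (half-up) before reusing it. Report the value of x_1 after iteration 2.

Iteration 1:
  x_1 = (4 - (-3)·0.0000) / (4) = 1.0000
  x_2 = (-6 - (4)·0.0000) / (6) = -1.0000
Iteration 2:
  x_1 = (4 - (-3)·-1.0000) / (4) = 0.2500
  x_2 = (-6 - (4)·1.0000) / (6) = -1.6667

0.2500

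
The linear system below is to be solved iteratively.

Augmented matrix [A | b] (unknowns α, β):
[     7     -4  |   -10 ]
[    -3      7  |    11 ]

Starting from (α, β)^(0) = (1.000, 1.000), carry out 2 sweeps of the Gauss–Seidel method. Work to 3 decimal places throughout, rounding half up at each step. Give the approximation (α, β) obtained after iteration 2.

(-0.741, 1.254)

Iteration 1:
  α = (-10 - (-4)·1.000) / (7) = -0.857
  β = (11 - (-3)·-0.857) / (7) = 1.204
Iteration 2:
  α = (-10 - (-4)·1.204) / (7) = -0.741
  β = (11 - (-3)·-0.741) / (7) = 1.254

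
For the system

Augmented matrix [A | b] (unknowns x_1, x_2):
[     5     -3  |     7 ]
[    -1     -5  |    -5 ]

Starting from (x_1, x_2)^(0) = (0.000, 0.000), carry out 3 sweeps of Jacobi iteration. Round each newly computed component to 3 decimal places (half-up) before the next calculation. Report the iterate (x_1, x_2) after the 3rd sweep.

(1.832, 0.600)

Iteration 1:
  x_1 = (7 - (-3)·0.000) / (5) = 1.400
  x_2 = (-5 - (-1)·0.000) / (-5) = 1.000
Iteration 2:
  x_1 = (7 - (-3)·1.000) / (5) = 2.000
  x_2 = (-5 - (-1)·1.400) / (-5) = 0.720
Iteration 3:
  x_1 = (7 - (-3)·0.720) / (5) = 1.832
  x_2 = (-5 - (-1)·2.000) / (-5) = 0.600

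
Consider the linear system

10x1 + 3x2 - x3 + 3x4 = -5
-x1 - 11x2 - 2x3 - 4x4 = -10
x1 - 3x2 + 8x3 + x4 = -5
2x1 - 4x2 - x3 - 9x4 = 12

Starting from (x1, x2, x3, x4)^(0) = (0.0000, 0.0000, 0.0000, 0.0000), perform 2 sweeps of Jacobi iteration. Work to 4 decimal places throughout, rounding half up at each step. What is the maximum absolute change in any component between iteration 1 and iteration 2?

Iteration 1:
  x1 = (-5 - (3)·0.0000 - (-1)·0.0000 - (3)·0.0000) / (10) = -0.5000
  x2 = (-10 - (-1)·0.0000 - (-2)·0.0000 - (-4)·0.0000) / (-11) = 0.9091
  x3 = (-5 - (1)·0.0000 - (-3)·0.0000 - (1)·0.0000) / (8) = -0.6250
  x4 = (12 - (2)·0.0000 - (-4)·0.0000 - (-1)·0.0000) / (-9) = -1.3333
Iteration 2:
  x1 = (-5 - (3)·0.9091 - (-1)·-0.6250 - (3)·-1.3333) / (10) = -0.4352
  x2 = (-10 - (-1)·-0.5000 - (-2)·-0.6250 - (-4)·-1.3333) / (-11) = 1.5530
  x3 = (-5 - (1)·-0.5000 - (-3)·0.9091 - (1)·-1.3333) / (8) = -0.0549
  x4 = (12 - (2)·-0.5000 - (-4)·0.9091 - (-1)·-0.6250) / (-9) = -1.7790
Change: (0.0648, 0.6439, 0.5701, -0.4457) → max |·| = 0.6439

0.6439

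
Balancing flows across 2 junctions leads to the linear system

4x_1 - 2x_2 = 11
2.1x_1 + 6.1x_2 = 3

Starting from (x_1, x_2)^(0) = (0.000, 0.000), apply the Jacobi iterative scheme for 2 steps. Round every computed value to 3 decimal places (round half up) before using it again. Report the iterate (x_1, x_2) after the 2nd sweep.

Iteration 1:
  x_1 = (11 - (-2)·0.000) / (4) = 2.750
  x_2 = (3 - (2.1)·0.000) / (6.1) = 0.492
Iteration 2:
  x_1 = (11 - (-2)·0.492) / (4) = 2.996
  x_2 = (3 - (2.1)·2.750) / (6.1) = -0.455

(2.996, -0.455)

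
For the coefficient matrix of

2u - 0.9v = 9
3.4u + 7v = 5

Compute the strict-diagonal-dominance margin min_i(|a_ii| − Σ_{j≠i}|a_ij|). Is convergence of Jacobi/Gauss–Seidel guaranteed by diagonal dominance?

row 1: |2| − (0.9) = 1.1
row 2: |7| − (3.4) = 3.6
minimum over rows = 1.1 → strictly diagonally dominant (convergence guaranteed)

1.1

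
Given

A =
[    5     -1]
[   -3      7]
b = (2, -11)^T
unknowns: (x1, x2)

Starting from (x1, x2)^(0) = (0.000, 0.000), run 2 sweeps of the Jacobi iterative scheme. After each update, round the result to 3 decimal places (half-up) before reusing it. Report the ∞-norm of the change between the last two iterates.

Iteration 1:
  x1 = (2 - (-1)·0.000) / (5) = 0.400
  x2 = (-11 - (-3)·0.000) / (7) = -1.571
Iteration 2:
  x1 = (2 - (-1)·-1.571) / (5) = 0.086
  x2 = (-11 - (-3)·0.400) / (7) = -1.400
Change: (-0.314, 0.171) → max |·| = 0.314

0.314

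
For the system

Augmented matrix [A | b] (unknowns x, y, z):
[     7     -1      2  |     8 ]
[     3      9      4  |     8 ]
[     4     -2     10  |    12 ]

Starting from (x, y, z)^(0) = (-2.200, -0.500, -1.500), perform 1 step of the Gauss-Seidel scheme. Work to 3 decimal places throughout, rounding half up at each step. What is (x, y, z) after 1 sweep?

Iteration 1:
  x = (8 - (-1)·-0.500 - (2)·-1.500) / (7) = 1.500
  y = (8 - (3)·1.500 - (4)·-1.500) / (9) = 1.056
  z = (12 - (4)·1.500 - (-2)·1.056) / (10) = 0.811

(1.500, 1.056, 0.811)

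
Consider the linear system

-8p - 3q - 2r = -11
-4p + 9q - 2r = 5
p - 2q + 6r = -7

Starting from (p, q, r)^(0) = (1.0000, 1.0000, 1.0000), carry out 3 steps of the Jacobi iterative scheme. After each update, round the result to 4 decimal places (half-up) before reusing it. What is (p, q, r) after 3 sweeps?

(1.3461, 0.8776, -1.1389)

Iteration 1:
  p = (-11 - (-3)·1.0000 - (-2)·1.0000) / (-8) = 0.7500
  q = (5 - (-4)·1.0000 - (-2)·1.0000) / (9) = 1.2222
  r = (-7 - (1)·1.0000 - (-2)·1.0000) / (6) = -1.0000
Iteration 2:
  p = (-11 - (-3)·1.2222 - (-2)·-1.0000) / (-8) = 1.1667
  q = (5 - (-4)·0.7500 - (-2)·-1.0000) / (9) = 0.6667
  r = (-7 - (1)·0.7500 - (-2)·1.2222) / (6) = -0.8843
Iteration 3:
  p = (-11 - (-3)·0.6667 - (-2)·-0.8843) / (-8) = 1.3461
  q = (5 - (-4)·1.1667 - (-2)·-0.8843) / (9) = 0.8776
  r = (-7 - (1)·1.1667 - (-2)·0.6667) / (6) = -1.1389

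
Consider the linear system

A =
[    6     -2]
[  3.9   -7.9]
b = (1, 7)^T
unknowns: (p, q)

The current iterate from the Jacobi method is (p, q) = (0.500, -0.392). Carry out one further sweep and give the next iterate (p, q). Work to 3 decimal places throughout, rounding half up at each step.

(0.036, -0.639)

One sweep:
  p = (1 - (-2)·-0.392) / (6) = 0.036
  q = (7 - (3.9)·0.500) / (-7.9) = -0.639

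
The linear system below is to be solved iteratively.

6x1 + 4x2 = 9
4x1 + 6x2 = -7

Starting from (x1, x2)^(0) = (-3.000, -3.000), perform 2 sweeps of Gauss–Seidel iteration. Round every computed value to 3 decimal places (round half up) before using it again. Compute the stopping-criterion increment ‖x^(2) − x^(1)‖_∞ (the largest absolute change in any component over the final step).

Iteration 1:
  x1 = (9 - (4)·-3.000) / (6) = 3.500
  x2 = (-7 - (4)·3.500) / (6) = -3.500
Iteration 2:
  x1 = (9 - (4)·-3.500) / (6) = 3.833
  x2 = (-7 - (4)·3.833) / (6) = -3.722
Change: (0.333, -0.222) → max |·| = 0.333

0.333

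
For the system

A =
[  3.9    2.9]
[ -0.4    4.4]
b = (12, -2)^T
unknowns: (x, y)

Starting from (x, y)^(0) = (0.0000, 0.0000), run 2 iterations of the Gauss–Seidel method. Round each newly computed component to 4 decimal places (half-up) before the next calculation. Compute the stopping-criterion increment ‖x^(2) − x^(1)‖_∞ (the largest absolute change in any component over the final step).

0.1300

Iteration 1:
  x = (12 - (2.9)·0.0000) / (3.9) = 3.0769
  y = (-2 - (-0.4)·3.0769) / (4.4) = -0.1748
Iteration 2:
  x = (12 - (2.9)·-0.1748) / (3.9) = 3.2069
  y = (-2 - (-0.4)·3.2069) / (4.4) = -0.1630
Change: (0.1300, 0.0118) → max |·| = 0.1300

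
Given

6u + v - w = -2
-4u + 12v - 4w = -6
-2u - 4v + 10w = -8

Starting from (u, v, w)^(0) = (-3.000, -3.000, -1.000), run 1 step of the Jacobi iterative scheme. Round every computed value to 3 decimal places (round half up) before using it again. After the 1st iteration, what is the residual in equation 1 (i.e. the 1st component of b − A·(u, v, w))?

Iteration 1:
  u = (-2 - (1)·-3.000 - (-1)·-1.000) / (6) = 0.000
  v = (-6 - (-4)·-3.000 - (-4)·-1.000) / (12) = -1.833
  w = (-8 - (-2)·-3.000 - (-4)·-3.000) / (10) = -2.600
Residual b − A·x = (-2.767, 5.596, 10.668)

-2.767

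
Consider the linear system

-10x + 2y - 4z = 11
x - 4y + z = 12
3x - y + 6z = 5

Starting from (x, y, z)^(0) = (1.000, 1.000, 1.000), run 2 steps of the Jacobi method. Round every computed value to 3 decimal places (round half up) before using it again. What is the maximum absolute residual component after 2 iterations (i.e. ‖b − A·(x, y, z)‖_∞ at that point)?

Iteration 1:
  x = (11 - (2)·1.000 - (-4)·1.000) / (-10) = -1.300
  y = (12 - (1)·1.000 - (1)·1.000) / (-4) = -2.500
  z = (5 - (3)·1.000 - (-1)·1.000) / (6) = 0.500
Iteration 2:
  x = (11 - (2)·-2.500 - (-4)·0.500) / (-10) = -1.800
  y = (12 - (1)·-1.300 - (1)·0.500) / (-4) = -3.200
  z = (5 - (3)·-1.300 - (-1)·-2.500) / (6) = 1.067
Residual b − A·x = (3.668, -0.067, 0.798); ∞-norm = 3.668

3.668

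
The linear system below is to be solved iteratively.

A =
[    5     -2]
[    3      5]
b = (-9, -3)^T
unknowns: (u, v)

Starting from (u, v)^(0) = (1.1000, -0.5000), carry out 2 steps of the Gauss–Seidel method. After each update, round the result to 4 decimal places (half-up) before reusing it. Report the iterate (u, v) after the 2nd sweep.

Iteration 1:
  u = (-9 - (-2)·-0.5000) / (5) = -2.0000
  v = (-3 - (3)·-2.0000) / (5) = 0.6000
Iteration 2:
  u = (-9 - (-2)·0.6000) / (5) = -1.5600
  v = (-3 - (3)·-1.5600) / (5) = 0.3360

(-1.5600, 0.3360)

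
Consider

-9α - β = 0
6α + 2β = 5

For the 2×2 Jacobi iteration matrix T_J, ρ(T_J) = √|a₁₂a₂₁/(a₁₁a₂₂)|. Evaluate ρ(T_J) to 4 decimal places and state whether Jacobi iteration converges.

0.5774

a₁₂a₂₁/(a₁₁a₂₂) = (-1)·(6) / ((-9)·(2)) = 0.333333
ρ = √|0.333333| = √0.333333 = 0.5774
ρ < 1, so Jacobi converges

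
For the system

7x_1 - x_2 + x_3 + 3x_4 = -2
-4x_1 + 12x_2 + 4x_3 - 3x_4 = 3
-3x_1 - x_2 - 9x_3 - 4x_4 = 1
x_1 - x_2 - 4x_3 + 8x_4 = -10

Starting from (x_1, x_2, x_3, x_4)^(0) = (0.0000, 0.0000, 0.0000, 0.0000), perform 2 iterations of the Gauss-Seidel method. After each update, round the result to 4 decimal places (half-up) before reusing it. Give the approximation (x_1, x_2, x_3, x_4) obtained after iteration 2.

Iteration 1:
  x_1 = (-2 - (-1)·0.0000 - (1)·0.0000 - (3)·0.0000) / (7) = -0.2857
  x_2 = (3 - (-4)·-0.2857 - (4)·0.0000 - (-3)·0.0000) / (12) = 0.1548
  x_3 = (1 - (-3)·-0.2857 - (-1)·0.1548 - (-4)·0.0000) / (-9) = -0.0331
  x_4 = (-10 - (1)·-0.2857 - (-1)·0.1548 - (-4)·-0.0331) / (8) = -1.2115
Iteration 2:
  x_1 = (-2 - (-1)·0.1548 - (1)·-0.0331 - (3)·-1.2115) / (7) = 0.2603
  x_2 = (3 - (-4)·0.2603 - (4)·-0.0331 - (-3)·-1.2115) / (12) = 0.0449
  x_3 = (1 - (-3)·0.2603 - (-1)·0.0449 - (-4)·-1.2115) / (-9) = 0.3356
  x_4 = (-10 - (1)·0.2603 - (-1)·0.0449 - (-4)·0.3356) / (8) = -1.1091

(0.2603, 0.0449, 0.3356, -1.1091)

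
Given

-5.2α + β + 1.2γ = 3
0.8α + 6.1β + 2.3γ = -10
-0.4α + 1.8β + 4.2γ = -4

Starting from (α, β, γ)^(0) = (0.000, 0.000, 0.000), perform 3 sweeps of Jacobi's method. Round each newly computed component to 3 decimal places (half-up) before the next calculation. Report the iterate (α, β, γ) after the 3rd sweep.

Iteration 1:
  α = (3 - (1)·0.000 - (1.2)·0.000) / (-5.2) = -0.577
  β = (-10 - (0.8)·0.000 - (2.3)·0.000) / (6.1) = -1.639
  γ = (-4 - (-0.4)·0.000 - (1.8)·0.000) / (4.2) = -0.952
Iteration 2:
  α = (3 - (1)·-1.639 - (1.2)·-0.952) / (-5.2) = -1.112
  β = (-10 - (0.8)·-0.577 - (2.3)·-0.952) / (6.1) = -1.205
  γ = (-4 - (-0.4)·-0.577 - (1.8)·-1.639) / (4.2) = -0.305
Iteration 3:
  α = (3 - (1)·-1.205 - (1.2)·-0.305) / (-5.2) = -0.879
  β = (-10 - (0.8)·-1.112 - (2.3)·-0.305) / (6.1) = -1.379
  γ = (-4 - (-0.4)·-1.112 - (1.8)·-1.205) / (4.2) = -0.542

(-0.879, -1.379, -0.542)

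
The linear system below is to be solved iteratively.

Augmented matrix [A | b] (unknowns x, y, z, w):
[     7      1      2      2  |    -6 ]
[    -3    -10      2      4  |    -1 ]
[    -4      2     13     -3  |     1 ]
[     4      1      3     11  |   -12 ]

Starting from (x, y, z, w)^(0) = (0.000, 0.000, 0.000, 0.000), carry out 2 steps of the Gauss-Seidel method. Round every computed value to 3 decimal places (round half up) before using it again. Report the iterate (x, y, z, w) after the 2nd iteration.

(-0.626, -0.059, -0.279, -0.782)

Iteration 1:
  x = (-6 - (1)·0.000 - (2)·0.000 - (2)·0.000) / (7) = -0.857
  y = (-1 - (-3)·-0.857 - (2)·0.000 - (4)·0.000) / (-10) = 0.357
  z = (1 - (-4)·-0.857 - (2)·0.357 - (-3)·0.000) / (13) = -0.242
  w = (-12 - (4)·-0.857 - (1)·0.357 - (3)·-0.242) / (11) = -0.746
Iteration 2:
  x = (-6 - (1)·0.357 - (2)·-0.242 - (2)·-0.746) / (7) = -0.626
  y = (-1 - (-3)·-0.626 - (2)·-0.242 - (4)·-0.746) / (-10) = -0.059
  z = (1 - (-4)·-0.626 - (2)·-0.059 - (-3)·-0.746) / (13) = -0.279
  w = (-12 - (4)·-0.626 - (1)·-0.059 - (3)·-0.279) / (11) = -0.782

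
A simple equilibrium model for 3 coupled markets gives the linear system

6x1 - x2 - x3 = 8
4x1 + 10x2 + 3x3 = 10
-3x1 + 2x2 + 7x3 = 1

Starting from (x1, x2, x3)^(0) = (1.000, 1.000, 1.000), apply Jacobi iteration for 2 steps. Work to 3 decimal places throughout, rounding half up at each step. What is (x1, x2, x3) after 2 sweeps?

(1.431, 0.247, 0.772)

Iteration 1:
  x1 = (8 - (-1)·1.000 - (-1)·1.000) / (6) = 1.667
  x2 = (10 - (4)·1.000 - (3)·1.000) / (10) = 0.300
  x3 = (1 - (-3)·1.000 - (2)·1.000) / (7) = 0.286
Iteration 2:
  x1 = (8 - (-1)·0.300 - (-1)·0.286) / (6) = 1.431
  x2 = (10 - (4)·1.667 - (3)·0.286) / (10) = 0.247
  x3 = (1 - (-3)·1.667 - (2)·0.300) / (7) = 0.772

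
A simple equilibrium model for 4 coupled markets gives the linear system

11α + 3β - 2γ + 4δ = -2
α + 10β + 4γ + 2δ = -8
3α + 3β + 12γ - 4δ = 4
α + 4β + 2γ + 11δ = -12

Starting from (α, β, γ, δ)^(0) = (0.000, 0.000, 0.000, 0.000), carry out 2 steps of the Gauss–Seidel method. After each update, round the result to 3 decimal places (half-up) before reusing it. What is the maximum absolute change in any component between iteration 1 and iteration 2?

0.643

Iteration 1:
  α = (-2 - (3)·0.000 - (-2)·0.000 - (4)·0.000) / (11) = -0.182
  β = (-8 - (1)·-0.182 - (4)·0.000 - (2)·0.000) / (10) = -0.782
  γ = (4 - (3)·-0.182 - (3)·-0.782 - (-4)·0.000) / (12) = 0.574
  δ = (-12 - (1)·-0.182 - (4)·-0.782 - (2)·0.574) / (11) = -0.894
Iteration 2:
  α = (-2 - (3)·-0.782 - (-2)·0.574 - (4)·-0.894) / (11) = 0.461
  β = (-8 - (1)·0.461 - (4)·0.574 - (2)·-0.894) / (10) = -0.897
  γ = (4 - (3)·0.461 - (3)·-0.897 - (-4)·-0.894) / (12) = 0.144
  δ = (-12 - (1)·0.461 - (4)·-0.897 - (2)·0.144) / (11) = -0.833
Change: (0.643, -0.115, -0.430, 0.061) → max |·| = 0.643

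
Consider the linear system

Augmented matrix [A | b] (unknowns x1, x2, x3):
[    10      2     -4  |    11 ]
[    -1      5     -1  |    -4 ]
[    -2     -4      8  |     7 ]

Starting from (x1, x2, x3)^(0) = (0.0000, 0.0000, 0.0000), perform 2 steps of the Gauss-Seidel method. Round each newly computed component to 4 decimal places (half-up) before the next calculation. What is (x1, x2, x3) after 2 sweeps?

Iteration 1:
  x1 = (11 - (2)·0.0000 - (-4)·0.0000) / (10) = 1.1000
  x2 = (-4 - (-1)·1.1000 - (-1)·0.0000) / (5) = -0.5800
  x3 = (7 - (-2)·1.1000 - (-4)·-0.5800) / (8) = 0.8600
Iteration 2:
  x1 = (11 - (2)·-0.5800 - (-4)·0.8600) / (10) = 1.5600
  x2 = (-4 - (-1)·1.5600 - (-1)·0.8600) / (5) = -0.3160
  x3 = (7 - (-2)·1.5600 - (-4)·-0.3160) / (8) = 1.1070

(1.5600, -0.3160, 1.1070)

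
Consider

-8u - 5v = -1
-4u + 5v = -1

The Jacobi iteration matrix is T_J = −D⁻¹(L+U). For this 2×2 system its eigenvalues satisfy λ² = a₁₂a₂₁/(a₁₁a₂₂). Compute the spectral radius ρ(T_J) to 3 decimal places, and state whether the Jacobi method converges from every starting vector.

0.707

a₁₂a₂₁/(a₁₁a₂₂) = (-5)·(-4) / ((-8)·(5)) = -0.500000
ρ = √|-0.500000| = √0.500000 = 0.707
ρ < 1, so Jacobi converges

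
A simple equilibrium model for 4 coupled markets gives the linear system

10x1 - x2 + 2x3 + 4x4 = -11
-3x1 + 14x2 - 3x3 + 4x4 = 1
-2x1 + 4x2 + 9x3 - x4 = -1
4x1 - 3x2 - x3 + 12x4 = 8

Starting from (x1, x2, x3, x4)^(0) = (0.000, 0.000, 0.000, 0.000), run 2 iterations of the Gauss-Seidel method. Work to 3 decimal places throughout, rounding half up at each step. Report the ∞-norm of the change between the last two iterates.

Iteration 1:
  x1 = (-11 - (-1)·0.000 - (2)·0.000 - (4)·0.000) / (10) = -1.100
  x2 = (1 - (-3)·-1.100 - (-3)·0.000 - (4)·0.000) / (14) = -0.164
  x3 = (-1 - (-2)·-1.100 - (4)·-0.164 - (-1)·0.000) / (9) = -0.283
  x4 = (8 - (4)·-1.100 - (-3)·-0.164 - (-1)·-0.283) / (12) = 0.969
Iteration 2:
  x1 = (-11 - (-1)·-0.164 - (2)·-0.283 - (4)·0.969) / (10) = -1.447
  x2 = (1 - (-3)·-1.447 - (-3)·-0.283 - (4)·0.969) / (14) = -0.576
  x3 = (-1 - (-2)·-1.447 - (4)·-0.576 - (-1)·0.969) / (9) = -0.069
  x4 = (8 - (4)·-1.447 - (-3)·-0.576 - (-1)·-0.069) / (12) = 0.999
Change: (-0.347, -0.412, 0.214, 0.030) → max |·| = 0.412

0.412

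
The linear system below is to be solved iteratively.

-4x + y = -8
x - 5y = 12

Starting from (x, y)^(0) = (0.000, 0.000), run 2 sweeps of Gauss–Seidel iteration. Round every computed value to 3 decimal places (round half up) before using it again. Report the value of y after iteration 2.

-2.100

Iteration 1:
  x = (-8 - (1)·0.000) / (-4) = 2.000
  y = (12 - (1)·2.000) / (-5) = -2.000
Iteration 2:
  x = (-8 - (1)·-2.000) / (-4) = 1.500
  y = (12 - (1)·1.500) / (-5) = -2.100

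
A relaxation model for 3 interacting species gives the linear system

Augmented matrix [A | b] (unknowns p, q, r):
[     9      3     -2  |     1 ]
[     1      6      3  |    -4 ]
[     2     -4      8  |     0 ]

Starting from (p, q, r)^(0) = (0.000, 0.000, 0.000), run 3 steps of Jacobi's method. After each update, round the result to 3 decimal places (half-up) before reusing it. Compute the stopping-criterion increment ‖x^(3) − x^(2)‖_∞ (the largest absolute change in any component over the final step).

Iteration 1:
  p = (1 - (3)·0.000 - (-2)·0.000) / (9) = 0.111
  q = (-4 - (1)·0.000 - (3)·0.000) / (6) = -0.667
  r = (0 - (2)·0.000 - (-4)·0.000) / (8) = 0.000
Iteration 2:
  p = (1 - (3)·-0.667 - (-2)·0.000) / (9) = 0.333
  q = (-4 - (1)·0.111 - (3)·0.000) / (6) = -0.685
  r = (0 - (2)·0.111 - (-4)·-0.667) / (8) = -0.361
Iteration 3:
  p = (1 - (3)·-0.685 - (-2)·-0.361) / (9) = 0.259
  q = (-4 - (1)·0.333 - (3)·-0.361) / (6) = -0.542
  r = (0 - (2)·0.333 - (-4)·-0.685) / (8) = -0.426
Change: (-0.074, 0.143, -0.065) → max |·| = 0.143

0.143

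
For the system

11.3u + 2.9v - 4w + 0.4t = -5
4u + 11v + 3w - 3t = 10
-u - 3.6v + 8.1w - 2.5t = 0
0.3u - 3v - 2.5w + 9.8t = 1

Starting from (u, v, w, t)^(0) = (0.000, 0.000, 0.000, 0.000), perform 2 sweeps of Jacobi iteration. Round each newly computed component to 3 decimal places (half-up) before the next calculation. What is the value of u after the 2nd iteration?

Iteration 1:
  u = (-5 - (2.9)·0.000 - (-4)·0.000 - (0.4)·0.000) / (11.3) = -0.442
  v = (10 - (4)·0.000 - (3)·0.000 - (-3)·0.000) / (11) = 0.909
  w = (0 - (-1)·0.000 - (-3.6)·0.000 - (-2.5)·0.000) / (8.1) = 0.000
  t = (1 - (0.3)·0.000 - (-3)·0.000 - (-2.5)·0.000) / (9.8) = 0.102
Iteration 2:
  u = (-5 - (2.9)·0.909 - (-4)·0.000 - (0.4)·0.102) / (11.3) = -0.679
  v = (10 - (4)·-0.442 - (3)·0.000 - (-3)·0.102) / (11) = 1.098
  w = (0 - (-1)·-0.442 - (-3.6)·0.909 - (-2.5)·0.102) / (8.1) = 0.381
  t = (1 - (0.3)·-0.442 - (-3)·0.909 - (-2.5)·0.000) / (9.8) = 0.394

-0.679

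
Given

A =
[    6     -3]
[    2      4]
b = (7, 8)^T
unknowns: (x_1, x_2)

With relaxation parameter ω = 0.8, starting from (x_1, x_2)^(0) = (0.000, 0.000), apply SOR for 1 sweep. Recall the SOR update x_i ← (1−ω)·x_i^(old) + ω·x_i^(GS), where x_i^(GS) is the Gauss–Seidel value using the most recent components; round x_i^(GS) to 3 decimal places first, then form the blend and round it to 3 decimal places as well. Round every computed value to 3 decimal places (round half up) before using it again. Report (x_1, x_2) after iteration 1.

Iteration 1:
  x_1: GS value = (7 - (-3)·0.000) / (6) = 1.167;  x_1 ← (1−ω)·0.000 + ω·1.167 = 0.934
  x_2: GS value = (8 - (2)·0.934) / (4) = 1.533;  x_2 ← (1−ω)·0.000 + ω·1.533 = 1.226

(0.934, 1.226)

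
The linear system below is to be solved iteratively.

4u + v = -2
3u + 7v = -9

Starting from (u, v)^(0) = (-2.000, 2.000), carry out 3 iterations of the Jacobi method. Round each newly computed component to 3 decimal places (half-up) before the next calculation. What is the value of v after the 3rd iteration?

Iteration 1:
  u = (-2 - (1)·2.000) / (4) = -1.000
  v = (-9 - (3)·-2.000) / (7) = -0.429
Iteration 2:
  u = (-2 - (1)·-0.429) / (4) = -0.393
  v = (-9 - (3)·-1.000) / (7) = -0.857
Iteration 3:
  u = (-2 - (1)·-0.857) / (4) = -0.286
  v = (-9 - (3)·-0.393) / (7) = -1.117

-1.117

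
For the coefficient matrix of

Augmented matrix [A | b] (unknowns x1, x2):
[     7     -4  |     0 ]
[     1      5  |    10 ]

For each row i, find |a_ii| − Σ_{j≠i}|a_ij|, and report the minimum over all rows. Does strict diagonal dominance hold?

3

row 1: |7| − (4) = 3
row 2: |5| − (1) = 4
minimum over rows = 3 → strictly diagonally dominant (convergence guaranteed)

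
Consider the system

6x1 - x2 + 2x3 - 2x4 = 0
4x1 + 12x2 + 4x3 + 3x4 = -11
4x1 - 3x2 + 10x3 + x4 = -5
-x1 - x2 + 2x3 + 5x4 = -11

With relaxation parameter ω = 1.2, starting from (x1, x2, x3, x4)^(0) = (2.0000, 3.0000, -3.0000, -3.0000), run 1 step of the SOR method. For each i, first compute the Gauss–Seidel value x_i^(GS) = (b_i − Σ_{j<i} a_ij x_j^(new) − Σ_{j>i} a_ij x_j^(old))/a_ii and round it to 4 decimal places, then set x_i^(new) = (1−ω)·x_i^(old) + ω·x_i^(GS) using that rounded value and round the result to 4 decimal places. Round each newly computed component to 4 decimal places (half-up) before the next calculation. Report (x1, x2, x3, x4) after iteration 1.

Iteration 1:
  x1: GS value = (0 - (-1)·3.0000 - (2)·-3.0000 - (-2)·-3.0000) / (6) = 0.5000;  x1 ← (1−ω)·2.0000 + ω·0.5000 = 0.2000
  x2: GS value = (-11 - (4)·0.2000 - (4)·-3.0000 - (3)·-3.0000) / (12) = 0.7667;  x2 ← (1−ω)·3.0000 + ω·0.7667 = 0.3200
  x3: GS value = (-5 - (4)·0.2000 - (-3)·0.3200 - (1)·-3.0000) / (10) = -0.1840;  x3 ← (1−ω)·-3.0000 + ω·-0.1840 = 0.3792
  x4: GS value = (-11 - (-1)·0.2000 - (-1)·0.3200 - (2)·0.3792) / (5) = -2.2477;  x4 ← (1−ω)·-3.0000 + ω·-2.2477 = -2.0972

(0.2000, 0.3200, 0.3792, -2.0972)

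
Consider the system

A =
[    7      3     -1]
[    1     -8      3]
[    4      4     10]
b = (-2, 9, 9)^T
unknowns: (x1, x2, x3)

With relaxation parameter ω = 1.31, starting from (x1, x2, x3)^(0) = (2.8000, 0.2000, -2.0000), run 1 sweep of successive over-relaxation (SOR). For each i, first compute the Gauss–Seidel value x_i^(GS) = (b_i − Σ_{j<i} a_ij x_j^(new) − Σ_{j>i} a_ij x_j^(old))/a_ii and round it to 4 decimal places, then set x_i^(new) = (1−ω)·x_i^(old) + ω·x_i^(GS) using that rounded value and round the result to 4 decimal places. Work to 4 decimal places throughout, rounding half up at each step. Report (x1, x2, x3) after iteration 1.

(-1.7288, -2.8013, 4.1727)

Iteration 1:
  x1: GS value = (-2 - (3)·0.2000 - (-1)·-2.0000) / (7) = -0.6571;  x1 ← (1−ω)·2.8000 + ω·-0.6571 = -1.7288
  x2: GS value = (9 - (1)·-1.7288 - (3)·-2.0000) / (-8) = -2.0911;  x2 ← (1−ω)·0.2000 + ω·-2.0911 = -2.8013
  x3: GS value = (9 - (4)·-1.7288 - (4)·-2.8013) / (10) = 2.7120;  x3 ← (1−ω)·-2.0000 + ω·2.7120 = 4.1727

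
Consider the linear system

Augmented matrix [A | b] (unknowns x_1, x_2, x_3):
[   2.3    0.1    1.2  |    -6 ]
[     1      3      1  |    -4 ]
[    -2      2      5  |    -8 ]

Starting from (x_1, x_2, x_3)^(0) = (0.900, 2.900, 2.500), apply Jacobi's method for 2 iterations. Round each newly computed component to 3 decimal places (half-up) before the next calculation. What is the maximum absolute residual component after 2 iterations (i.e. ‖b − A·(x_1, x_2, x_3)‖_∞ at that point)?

Iteration 1:
  x_1 = (-6 - (0.1)·2.900 - (1.2)·2.500) / (2.3) = -4.039
  x_2 = (-4 - (1)·0.900 - (1)·2.500) / (3) = -2.467
  x_3 = (-8 - (-2)·0.900 - (2)·2.900) / (5) = -2.400
Iteration 2:
  x_1 = (-6 - (0.1)·-2.467 - (1.2)·-2.400) / (2.3) = -1.249
  x_2 = (-4 - (1)·-4.039 - (1)·-2.400) / (3) = 0.813
  x_3 = (-8 - (-2)·-4.039 - (2)·-2.467) / (5) = -2.229
Residual b − A·x = (-0.534, -2.961, -0.979); ∞-norm = 2.961

2.961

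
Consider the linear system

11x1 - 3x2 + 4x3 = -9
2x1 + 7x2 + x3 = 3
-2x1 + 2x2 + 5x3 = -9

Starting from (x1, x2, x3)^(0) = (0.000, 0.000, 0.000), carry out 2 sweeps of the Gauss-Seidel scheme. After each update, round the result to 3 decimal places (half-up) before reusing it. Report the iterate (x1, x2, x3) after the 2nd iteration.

(0.232, 0.704, -1.989)

Iteration 1:
  x1 = (-9 - (-3)·0.000 - (4)·0.000) / (11) = -0.818
  x2 = (3 - (2)·-0.818 - (1)·0.000) / (7) = 0.662
  x3 = (-9 - (-2)·-0.818 - (2)·0.662) / (5) = -2.392
Iteration 2:
  x1 = (-9 - (-3)·0.662 - (4)·-2.392) / (11) = 0.232
  x2 = (3 - (2)·0.232 - (1)·-2.392) / (7) = 0.704
  x3 = (-9 - (-2)·0.232 - (2)·0.704) / (5) = -1.989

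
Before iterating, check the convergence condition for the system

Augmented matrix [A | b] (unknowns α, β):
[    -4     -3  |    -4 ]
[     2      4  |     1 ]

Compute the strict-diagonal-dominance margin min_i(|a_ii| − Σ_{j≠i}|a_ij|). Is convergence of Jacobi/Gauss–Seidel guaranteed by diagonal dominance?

row 1: |-4| − (3) = 1
row 2: |4| − (2) = 2
minimum over rows = 1 → strictly diagonally dominant (convergence guaranteed)

1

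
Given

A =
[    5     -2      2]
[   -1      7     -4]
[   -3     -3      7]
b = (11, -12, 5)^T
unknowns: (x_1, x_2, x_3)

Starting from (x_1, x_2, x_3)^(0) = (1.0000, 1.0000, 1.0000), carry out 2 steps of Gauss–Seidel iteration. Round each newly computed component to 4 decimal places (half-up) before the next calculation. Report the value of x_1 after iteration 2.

Iteration 1:
  x_1 = (11 - (-2)·1.0000 - (2)·1.0000) / (5) = 2.2000
  x_2 = (-12 - (-1)·2.2000 - (-4)·1.0000) / (7) = -0.8286
  x_3 = (5 - (-3)·2.2000 - (-3)·-0.8286) / (7) = 1.3020
Iteration 2:
  x_1 = (11 - (-2)·-0.8286 - (2)·1.3020) / (5) = 1.3478
  x_2 = (-12 - (-1)·1.3478 - (-4)·1.3020) / (7) = -0.7777
  x_3 = (5 - (-3)·1.3478 - (-3)·-0.7777) / (7) = 0.9586

1.3478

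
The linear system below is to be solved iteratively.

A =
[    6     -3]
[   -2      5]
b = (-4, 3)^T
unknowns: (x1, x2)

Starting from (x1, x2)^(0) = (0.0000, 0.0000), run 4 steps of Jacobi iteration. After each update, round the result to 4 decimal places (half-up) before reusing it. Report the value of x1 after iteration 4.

-0.4400

Iteration 1:
  x1 = (-4 - (-3)·0.0000) / (6) = -0.6667
  x2 = (3 - (-2)·0.0000) / (5) = 0.6000
Iteration 2:
  x1 = (-4 - (-3)·0.6000) / (6) = -0.3667
  x2 = (3 - (-2)·-0.6667) / (5) = 0.3333
Iteration 3:
  x1 = (-4 - (-3)·0.3333) / (6) = -0.5000
  x2 = (3 - (-2)·-0.3667) / (5) = 0.4533
Iteration 4:
  x1 = (-4 - (-3)·0.4533) / (6) = -0.4400
  x2 = (3 - (-2)·-0.5000) / (5) = 0.4000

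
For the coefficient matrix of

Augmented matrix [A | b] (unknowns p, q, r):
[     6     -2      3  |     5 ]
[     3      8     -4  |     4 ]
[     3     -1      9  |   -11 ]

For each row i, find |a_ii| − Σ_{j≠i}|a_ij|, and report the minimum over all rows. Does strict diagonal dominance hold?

1

row 1: |6| − (2+3) = 1
row 2: |8| − (3+4) = 1
row 3: |9| − (3+1) = 5
minimum over rows = 1 → strictly diagonally dominant (convergence guaranteed)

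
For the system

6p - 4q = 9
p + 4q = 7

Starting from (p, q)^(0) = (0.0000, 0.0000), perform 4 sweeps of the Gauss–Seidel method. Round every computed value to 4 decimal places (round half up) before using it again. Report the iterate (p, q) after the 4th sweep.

Iteration 1:
  p = (9 - (-4)·0.0000) / (6) = 1.5000
  q = (7 - (1)·1.5000) / (4) = 1.3750
Iteration 2:
  p = (9 - (-4)·1.3750) / (6) = 2.4167
  q = (7 - (1)·2.4167) / (4) = 1.1458
Iteration 3:
  p = (9 - (-4)·1.1458) / (6) = 2.2639
  q = (7 - (1)·2.2639) / (4) = 1.1840
Iteration 4:
  p = (9 - (-4)·1.1840) / (6) = 2.2893
  q = (7 - (1)·2.2893) / (4) = 1.1777

(2.2893, 1.1777)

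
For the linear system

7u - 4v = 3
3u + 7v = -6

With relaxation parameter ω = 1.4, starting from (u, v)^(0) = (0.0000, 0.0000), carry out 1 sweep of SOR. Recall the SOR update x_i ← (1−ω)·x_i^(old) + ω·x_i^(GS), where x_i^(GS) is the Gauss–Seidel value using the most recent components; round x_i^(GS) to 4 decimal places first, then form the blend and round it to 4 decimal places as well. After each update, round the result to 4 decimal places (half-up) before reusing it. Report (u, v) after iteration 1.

(0.6000, -1.5600)

Iteration 1:
  u: GS value = (3 - (-4)·0.0000) / (7) = 0.4286;  u ← (1−ω)·0.0000 + ω·0.4286 = 0.6000
  v: GS value = (-6 - (3)·0.6000) / (7) = -1.1143;  v ← (1−ω)·0.0000 + ω·-1.1143 = -1.5600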